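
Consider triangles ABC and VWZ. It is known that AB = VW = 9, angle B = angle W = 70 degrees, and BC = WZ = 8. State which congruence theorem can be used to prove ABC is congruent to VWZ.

The given information matches SAS: Two pairs of corresponding sides and the included angle are equal (Side-Angle-Side).

SAS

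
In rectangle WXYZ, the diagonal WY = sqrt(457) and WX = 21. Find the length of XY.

The diagonal of a rectangle forms a right triangle with the two sides.
Rearranging the Pythagorean theorem: missing side = sqrt(d^2 - known^2).
= sqrt(457 - 441) = sqrt(16) = 4.

4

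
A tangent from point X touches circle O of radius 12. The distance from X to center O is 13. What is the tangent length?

The tangent, radius, and line from the external point to the center form a right triangle.
The right angle is where the tangent meets the radius.
By the Pythagorean theorem: tangent² + 12² = 13²
tangent² = 169 - 144 = 25
tangent = 5

5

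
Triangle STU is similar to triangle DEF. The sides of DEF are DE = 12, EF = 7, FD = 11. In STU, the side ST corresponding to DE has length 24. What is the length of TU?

k = 24/12 = 2. TU = 2 * 7 = 14.

14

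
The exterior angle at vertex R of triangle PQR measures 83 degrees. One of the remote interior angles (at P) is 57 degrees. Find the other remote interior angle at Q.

angle Q = 83 - 57 = 26 degrees (exterior angle theorem).

26 degrees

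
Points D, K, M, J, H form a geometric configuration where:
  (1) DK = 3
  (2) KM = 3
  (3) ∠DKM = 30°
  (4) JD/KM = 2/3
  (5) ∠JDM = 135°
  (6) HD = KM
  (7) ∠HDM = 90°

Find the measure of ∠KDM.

Step 1: By the law of cosines on triangle DKM: DM² = 3² + 3² − 2·3·3·cos(30°) = 2.41, so DM ≈ 1.55.
Step 2: By the inverse law of cosines on triangle KDM: cos(∠KDM) = (3² + 1.55² − 3²) / (2·3·1.55) = 2.41/9.32 = 0.2588, so ∠KDM = 75°.

Therefore, the measure of angle ∠KDM = 75°.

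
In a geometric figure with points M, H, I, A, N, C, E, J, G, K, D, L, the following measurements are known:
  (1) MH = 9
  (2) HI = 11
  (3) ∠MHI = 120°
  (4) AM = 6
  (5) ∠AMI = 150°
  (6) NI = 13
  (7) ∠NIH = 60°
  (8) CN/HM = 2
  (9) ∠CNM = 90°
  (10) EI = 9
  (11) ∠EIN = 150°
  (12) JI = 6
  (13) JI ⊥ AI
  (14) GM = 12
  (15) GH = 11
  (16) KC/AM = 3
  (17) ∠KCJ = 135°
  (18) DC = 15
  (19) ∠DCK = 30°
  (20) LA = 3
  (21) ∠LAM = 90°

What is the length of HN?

Step 1: By the law of cosines on triangle HIN: HN² = 11² + 13² − 2·11·13·cos(60°) = 147, so HN = 7·√3.

Therefore, the length of HN = 7·√3.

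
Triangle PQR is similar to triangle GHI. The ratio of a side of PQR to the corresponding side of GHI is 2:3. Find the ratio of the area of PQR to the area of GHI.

Area scales with the square of linear dimensions. If every length is multiplied by 2/3, then the area is multiplied by (2/3)^2 = 4/9.
The area ratio is 4:9.

4:9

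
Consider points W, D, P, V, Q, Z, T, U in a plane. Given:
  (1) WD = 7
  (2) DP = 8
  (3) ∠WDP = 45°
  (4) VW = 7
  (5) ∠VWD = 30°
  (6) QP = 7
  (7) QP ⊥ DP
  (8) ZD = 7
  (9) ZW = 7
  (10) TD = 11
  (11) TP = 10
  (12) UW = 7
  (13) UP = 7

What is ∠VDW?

Step 1: By the law of cosines on triangle DWV: DV² = 7² + 7² − 2·7·7·cos(30°) = 13.13, so DV ≈ 3.62.
Step 2: By the inverse law of cosines on triangle VDW: cos(∠VDW) = (3.62² + 7² − 7²) / (2·3.62·7) = 13.13/50.73 = 0.2588, so ∠VDW = 75°.

Therefore, the measure of angle ∠VDW = 75°.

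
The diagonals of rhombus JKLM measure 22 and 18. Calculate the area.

Area of a rhombus = (d1 * d2) / 2
Area = (22 * 18) / 2
Area = 396 / 2
Area = 198

198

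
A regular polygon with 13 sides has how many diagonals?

The number of diagonals in an n-gon is n(n - 3)/2.
For n = 13: 13(13 - 3)/2 = 13 × 10 / 2 = 65.

65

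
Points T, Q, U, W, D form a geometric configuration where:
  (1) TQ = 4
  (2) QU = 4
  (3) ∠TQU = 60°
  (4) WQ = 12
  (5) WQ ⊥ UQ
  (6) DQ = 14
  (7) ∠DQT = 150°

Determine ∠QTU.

Step 1: By the law of cosines on triangle TQU: TU² = 4² + 4² − 2·4·4·cos(60°) = 16, so TU = 4.
Step 2: By the inverse law of cosines on triangle QTU: cos(∠QTU) = (4² + 4² − 4²) / (2·4·4) = 16/32 = 0.5, so ∠QTU = 60°.

Therefore, the measure of angle ∠QTU = 60°.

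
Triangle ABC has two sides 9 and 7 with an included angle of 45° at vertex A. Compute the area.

Area = (1/2)(9)(7) sin(45°) = (1/2)(9)(7)(sqrt(2)/2) = 63*sqrt(2)/4

63*sqrt(2)/4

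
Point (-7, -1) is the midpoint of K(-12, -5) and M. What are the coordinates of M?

Using the midpoint formula: M = ((x1 + x2)/2, (y1 + y2)/2)
We know M = (-7, -1) and K = (-12, -5)
For x: -7 = (-12 + x2)/2, so x2 = 2*-7 - -12 = -2
For y: -1 = (-5 + y2)/2, so y2 = 2*-1 - -5 = 3
M = (-2, 3)

(-2, 3)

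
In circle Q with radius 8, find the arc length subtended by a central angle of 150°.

The full circumference is 2πr = 2π(8) = 16*pi.
The arc spans 150° out of 360°, which is a fraction of 5/12.
Arc length = 16*pi × 5/12 = 20*pi/3.

20*pi/3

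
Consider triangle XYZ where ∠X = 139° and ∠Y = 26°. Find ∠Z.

By the triangle angle sum property, the three interior angles of any triangle add up to 180°.
We know angle X = 139° and angle Y = 26°, so their sum is 165°.
Therefore angle Z = 180° - 165° = 15°.

15 degrees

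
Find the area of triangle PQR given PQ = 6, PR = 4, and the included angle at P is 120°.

Area = (1/2)(6)(4) sin(120°) = (1/2)(6)(4)(sqrt(3)/2) = 6*sqrt(3)

6*sqrt(3)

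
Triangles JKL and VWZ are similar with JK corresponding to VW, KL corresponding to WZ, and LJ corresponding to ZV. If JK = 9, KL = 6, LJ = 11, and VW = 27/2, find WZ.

k = 27/2/9 = 3/2. WZ = 3/2 * 6 = 9.

9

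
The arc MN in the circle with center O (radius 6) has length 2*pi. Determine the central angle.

θ = 360 × 2*pi / (2π × 6) = 60° (rearranging arc length formula).

60°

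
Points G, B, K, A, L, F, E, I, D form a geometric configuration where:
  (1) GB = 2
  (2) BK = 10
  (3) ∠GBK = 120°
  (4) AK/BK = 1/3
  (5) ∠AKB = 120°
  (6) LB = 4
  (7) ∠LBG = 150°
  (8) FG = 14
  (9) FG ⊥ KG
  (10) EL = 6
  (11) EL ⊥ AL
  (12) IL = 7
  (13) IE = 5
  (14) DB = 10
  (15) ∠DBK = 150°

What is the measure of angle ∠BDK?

Step 1: By the law of cosines on triangle DBK: DK² = 10² + 10² − 2·10·10·cos(150°) = 373.21, so DK ≈ 19.32.
Step 2: By the inverse law of cosines on triangle BDK: cos(∠BDK) = (10² + 19.32² − 10²) / (2·10·19.32) = 373.21/386.37 = 0.9659, so ∠BDK = 15°.

Therefore, the measure of angle ∠BDK = 15°.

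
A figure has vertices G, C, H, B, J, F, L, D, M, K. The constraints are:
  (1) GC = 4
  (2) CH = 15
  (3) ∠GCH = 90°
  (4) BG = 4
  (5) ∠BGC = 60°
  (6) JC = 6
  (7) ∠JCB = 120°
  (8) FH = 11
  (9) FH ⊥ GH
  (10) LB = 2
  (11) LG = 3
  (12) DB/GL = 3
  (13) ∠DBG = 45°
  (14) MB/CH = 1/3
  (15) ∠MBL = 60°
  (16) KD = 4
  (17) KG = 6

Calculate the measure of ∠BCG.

Step 1: By the law of cosines on triangle CGB: CB² = 4² + 4² − 2·4·4·cos(60°) = 16, so CB = 4.
Step 2: By the inverse law of cosines on triangle BCG: cos(∠BCG) = (4² + 4² − 4²) / (2·4·4) = 16/32 = 0.5, so ∠BCG = 60°.

Therefore, the measure of angle ∠BCG = 60°.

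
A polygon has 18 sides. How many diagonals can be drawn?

Each of the 18 vertices connects to 15 non-adjacent vertices via diagonals.
Total connections = 18 × 15 = 270, but each diagonal is counted twice.
Number of diagonals = 270 / 2 = 135.

135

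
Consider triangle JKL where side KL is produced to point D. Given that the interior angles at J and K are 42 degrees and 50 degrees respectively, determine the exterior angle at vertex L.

By the exterior angle theorem, an exterior angle of a triangle equals the sum of the two remote interior angles.
Exterior angle = angle J + angle K
Exterior angle = 42 + 50 = 92 degrees

92 degrees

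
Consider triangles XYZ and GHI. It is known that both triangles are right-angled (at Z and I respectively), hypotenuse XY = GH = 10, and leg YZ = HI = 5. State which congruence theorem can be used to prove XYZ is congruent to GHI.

The given information provides:
both triangles are right-angled (at Z and I respectively), hypotenuse XY = GH = 10, and leg YZ = HI = 5
This matches the HL congruence theorem.
The hypotenuse and one leg of two right triangles are equal (Hypotenuse-Leg).

HL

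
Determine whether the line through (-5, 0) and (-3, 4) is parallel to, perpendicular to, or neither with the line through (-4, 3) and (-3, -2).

Slope of line 1: m1 = (4 - 0)/(-3 - -5) = 4/2 = 2
Slope of line 2: m2 = (-2 - 3)/(-3 - -4) = -5/1 = -5
For parallel lines we need equal slopes: 2 != -5.
For perpendicular lines we need m1*m2 = -1: (2)(-5) = -10 != -1.
Since neither condition holds, the lines are neither parallel nor perpendicular.

Neither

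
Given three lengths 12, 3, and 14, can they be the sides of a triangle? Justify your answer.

Check all three triangle inequalities:
12 + 3 = 15 > 14 ✓
12 + 14 = 26 > 3 ✓
3 + 14 = 17 > 12 ✓
All conditions hold, so these sides form a valid triangle.

Yes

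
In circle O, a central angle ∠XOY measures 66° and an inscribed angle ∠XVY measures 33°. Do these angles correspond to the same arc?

By the inscribed angle theorem, if both angles subtend the same arc, the inscribed angle must be half the central angle.
Half of 66° = 33°, which equals the given inscribed angle of 33°.
Therefore, yes, they correspond to the same arc.

Yes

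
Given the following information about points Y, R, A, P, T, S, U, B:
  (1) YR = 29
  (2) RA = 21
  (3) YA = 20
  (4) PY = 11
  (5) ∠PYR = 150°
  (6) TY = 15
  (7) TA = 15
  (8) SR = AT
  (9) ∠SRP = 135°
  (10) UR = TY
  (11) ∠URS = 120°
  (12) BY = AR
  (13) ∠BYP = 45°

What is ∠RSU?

From the given relations: SR = AT = 15; UR = TY = 15.
Step 1: By the law of cosines on triangle SRU: SU² = 15² + 15² − 2·15·15·cos(120°) = 675, so SU = 15·√3.
Step 2: By the inverse law of cosines on triangle RSU: cos(∠RSU) = (15² + (15·√3)² − 15²) / (2·15·15·√3) = 675/779.42 = 0.866, so ∠RSU = 30°.

Therefore, the measure of angle ∠RSU = 30°.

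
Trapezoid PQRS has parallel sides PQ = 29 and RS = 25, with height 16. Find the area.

Area of a trapezoid = (base1 + base2) * height / 2
Area = (29 + 25) * 16 / 2
Area = 54 * 16 / 2
Area = 864 / 2
Area = 432

432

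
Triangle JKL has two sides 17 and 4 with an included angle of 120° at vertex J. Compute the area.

When two sides and the included angle are known, the area formula is (1/2)ab sin(C).
The height from one side to the opposite vertex is 4 sin(120°) = 2*sqrt(3).
Area = (1/2) * 17 * 2*sqrt(3) = 17*sqrt(3).

17*sqrt(3)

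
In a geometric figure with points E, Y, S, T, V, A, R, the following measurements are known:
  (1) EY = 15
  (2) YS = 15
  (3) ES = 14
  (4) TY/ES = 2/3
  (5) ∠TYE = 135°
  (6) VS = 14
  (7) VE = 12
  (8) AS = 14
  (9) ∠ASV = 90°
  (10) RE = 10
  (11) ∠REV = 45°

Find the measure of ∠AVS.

Step 1: By the law of cosines on triangle VSA: VA² = 14² + 14² − 2·14·14·cos(90°) = 392, so VA = 14·√2.
Step 2: By the inverse law of cosines on triangle AVS: cos(∠AVS) = ((14·√2)² + 14² − 14²) / (2·14·√2·14) = 392/554.37 = 0.7071, so ∠AVS = 45°.

Therefore, the measure of angle ∠AVS = 45°.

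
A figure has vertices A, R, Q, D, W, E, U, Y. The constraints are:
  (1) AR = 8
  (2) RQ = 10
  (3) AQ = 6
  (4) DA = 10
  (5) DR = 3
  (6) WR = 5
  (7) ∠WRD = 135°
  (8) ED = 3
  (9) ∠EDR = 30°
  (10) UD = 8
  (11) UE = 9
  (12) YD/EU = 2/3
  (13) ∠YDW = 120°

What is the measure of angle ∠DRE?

Step 1: By the law of cosines on triangle RDE: RE² = 3² + 3² − 2·3·3·cos(30°) = 2.41, so RE ≈ 1.55.
Step 2: By the inverse law of cosines on triangle DRE: cos(∠DRE) = (3² + 1.55² − 3²) / (2·3·1.55) = 2.41/9.32 = 0.2588, so ∠DRE = 75°.

Therefore, the measure of angle ∠DRE = 75°.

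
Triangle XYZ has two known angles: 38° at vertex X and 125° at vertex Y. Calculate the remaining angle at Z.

angle Z = 180 - 38 - 125 = 17 degrees.

17 degrees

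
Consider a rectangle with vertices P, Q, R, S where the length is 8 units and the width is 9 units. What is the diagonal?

Using the Pythagorean theorem:
d² = 8² + 9² = 64 + 81 = 145
d = sqrt(145)

sqrt(145)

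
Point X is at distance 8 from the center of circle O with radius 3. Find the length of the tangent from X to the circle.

The tangent, radius, and line from the external point to the center form a right triangle.
The right angle is where the tangent meets the radius.
By the Pythagorean theorem: tangent² + 3² = 8²
tangent² = 64 - 9 = 55
tangent = sqrt(55)

sqrt(55)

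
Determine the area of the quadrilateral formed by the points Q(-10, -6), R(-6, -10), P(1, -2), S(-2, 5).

Shoelace: sum of cross terms = 149, Area = (1/2)|149| = 149/2

149/2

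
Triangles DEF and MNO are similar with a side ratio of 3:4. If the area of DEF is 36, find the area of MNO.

For similar figures, the area ratio equals the square of the side ratio.
Side ratio (DEF to MNO) = 3:4, so area ratio = 3^2:4^2 = 9:16.
If the area of DEF is 36, then the area of MNO = 36 * (16/9) = 64.

64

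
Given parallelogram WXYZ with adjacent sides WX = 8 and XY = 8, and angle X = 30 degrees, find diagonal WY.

The diagonal of a parallelogram can be found by treating two adjacent sides and the diagonal as a triangle.
Applying the law of cosines with sides 8, 8 and included angle 30°:
d^2 = 64 + 64 - 128*cos(30°) = 128 - 64*sqrt(3)
d = 8*sqrt(2 - sqrt(3))

8*sqrt(2 - sqrt(3))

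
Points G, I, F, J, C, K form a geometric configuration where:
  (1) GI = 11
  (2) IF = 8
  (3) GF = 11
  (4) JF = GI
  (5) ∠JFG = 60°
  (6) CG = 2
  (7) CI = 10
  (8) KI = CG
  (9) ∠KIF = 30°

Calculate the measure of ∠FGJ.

From the given relations: JF = GI = 11.
Step 1: By the law of cosines on triangle GFJ: GJ² = 11² + 11² − 2·11·11·cos(60°) = 121, so GJ = 11.
Step 2: By the inverse law of cosines on triangle FGJ: cos(∠FGJ) = (11² + 11² − 11²) / (2·11·11) = 121/242 = 0.5, so ∠FGJ = 60°.

Therefore, the measure of angle ∠FGJ = 60°.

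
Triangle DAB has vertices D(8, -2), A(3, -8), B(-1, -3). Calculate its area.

Using the Shoelace formula for a triangle:
Area = (1/2)|x0(y1 - y2) + x1(y2 - y0) + x2(y0 - y1)|
Area = (1/2)|8(-8 - -3) + 3(-3 - -2) + -1(-2 - -8)|
Area = (1/2)|-40 + -3 + -6|
Area = (1/2)|-49|
Area = (1/2)(49)
Area = 49/2

49/2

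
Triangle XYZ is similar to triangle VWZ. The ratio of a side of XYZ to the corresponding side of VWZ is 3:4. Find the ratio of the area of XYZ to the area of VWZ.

Area scales with the square of linear dimensions. If every length is multiplied by 3/4, then the area is multiplied by (3/4)^2 = 9/16.
The area ratio is 9:16.

9:16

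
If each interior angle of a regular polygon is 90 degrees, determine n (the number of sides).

Exterior angle = 180 - 90 = 90. n = 360 / 90 = 4.

4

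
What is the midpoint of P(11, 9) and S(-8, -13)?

M = ((x₁ + x₂)/2, (y₁ + y₂)/2)
= ((11 + -8)/2, (9 + -13)/2)
= (3/2, -4/2) = (3/2, -2)

(3/2, -2)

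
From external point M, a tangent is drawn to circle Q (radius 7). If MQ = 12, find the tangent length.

Let T be the point of tangency. Then QT ⊥ MT (radius ⊥ tangent).
In right triangle QTM: QM² = QT² + MT²
12² = 7² + MT²
MT² = 95, MT = sqrt(95)

sqrt(95)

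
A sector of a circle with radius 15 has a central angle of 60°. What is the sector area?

The full circle has area πr² = π(15)² = 225*pi.
The sector covers 60° out of 360°, a fraction of 1/6.
Sector area = 225*pi × 1/6 = 75*pi/2.

75*pi/2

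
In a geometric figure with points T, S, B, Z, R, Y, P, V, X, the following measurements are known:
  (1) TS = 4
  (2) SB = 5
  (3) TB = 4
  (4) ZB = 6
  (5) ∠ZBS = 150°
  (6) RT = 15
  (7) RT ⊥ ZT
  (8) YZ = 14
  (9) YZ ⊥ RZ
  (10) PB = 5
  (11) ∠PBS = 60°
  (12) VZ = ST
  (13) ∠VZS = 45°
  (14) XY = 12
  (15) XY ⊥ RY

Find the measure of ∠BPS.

Step 1: By the law of cosines on triangle PBS: PS² = 5² + 5² − 2·5·5·cos(60°) = 25, so PS = 5.
Step 2: By the inverse law of cosines on triangle BPS: cos(∠BPS) = (5² + 5² − 5²) / (2·5·5) = 25/50 = 0.5, so ∠BPS = 60°.

Therefore, the measure of angle ∠BPS = 60°.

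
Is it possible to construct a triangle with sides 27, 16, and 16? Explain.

Check all three triangle inequalities:
27 + 16 = 43 > 16 ✓
27 + 16 = 43 > 16 ✓
16 + 16 = 32 > 27 ✓
All conditions hold, so these sides form a valid triangle.

Yes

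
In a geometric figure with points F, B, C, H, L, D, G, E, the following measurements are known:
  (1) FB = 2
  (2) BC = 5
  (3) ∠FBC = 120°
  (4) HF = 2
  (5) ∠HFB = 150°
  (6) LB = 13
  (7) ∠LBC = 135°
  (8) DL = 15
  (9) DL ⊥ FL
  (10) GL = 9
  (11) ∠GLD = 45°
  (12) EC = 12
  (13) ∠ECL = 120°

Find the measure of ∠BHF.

Step 1: By the law of cosines on triangle HFB: HB² = 2² + 2² − 2·2·2·cos(150°) = 14.93, so HB ≈ 3.86.
Step 2: By the inverse law of cosines on triangle BHF: cos(∠BHF) = (3.86² + 2² − 2²) / (2·3.86·2) = 14.93/15.45 = 0.9659, so ∠BHF = 15°.

Therefore, the measure of angle ∠BHF = 15°.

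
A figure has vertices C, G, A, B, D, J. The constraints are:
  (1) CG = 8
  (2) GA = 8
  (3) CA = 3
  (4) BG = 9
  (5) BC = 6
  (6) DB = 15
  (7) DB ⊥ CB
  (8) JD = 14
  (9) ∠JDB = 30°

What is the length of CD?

Step 1: By the law of cosines on triangle CBD: CD² = 6² + 15² − 2·6·15·cos(90°) = 261, so CD = 3·√29.

Therefore, the length of CD = 3·√29.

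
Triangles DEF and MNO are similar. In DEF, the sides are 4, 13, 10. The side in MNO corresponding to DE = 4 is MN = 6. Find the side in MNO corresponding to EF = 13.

k = 6/4 = 3/2. NO = 3/2 * 13 = 39/2.

39/2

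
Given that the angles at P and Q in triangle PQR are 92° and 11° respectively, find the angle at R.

Let angle R = x. Then 92 + 11 + x = 180.
x = 180 - 103 = 77 degrees.

77 degrees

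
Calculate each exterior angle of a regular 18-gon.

Each exterior angle of a regular n-gon is 360 / n.
For n = 18: 360 / 18 = 20 degrees.

20 degrees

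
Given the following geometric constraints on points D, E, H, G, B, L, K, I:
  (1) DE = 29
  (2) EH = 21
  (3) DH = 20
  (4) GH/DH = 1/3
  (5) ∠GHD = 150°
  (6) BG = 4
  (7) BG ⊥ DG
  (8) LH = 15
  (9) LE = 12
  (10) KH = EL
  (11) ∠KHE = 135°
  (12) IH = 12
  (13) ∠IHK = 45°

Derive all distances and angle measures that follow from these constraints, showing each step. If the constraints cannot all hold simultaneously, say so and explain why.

The constraints are consistent.

From the given relations:
  GH = 1/3·DH = 1/3·20 ≈ 6.67
  KH = EL = 12

Step 1: From DH = 20, HG = 6.67, and ∠DHG = 150°, by the law of cosines:
  DG² = DH² + HG² - 2·DH·HG·cos(150°) = 400 + 44.44 + 230.9 = 675.4
  DG ≈ 25.99

Step 2: From EH = 21, HK = 12, and ∠EHK = 135°, by the law of cosines:
  EK² = EH² + HK² - 2·EH·HK·cos(135°) = 441 + 144 + 356.4 = 941.4
  EK ≈ 30.68

Step 3: From KH = 12, HI = 12, and ∠KHI = 45°, by the law of cosines:
  KI² = KH² + HI² - 2·KH·HI·cos(45°) = 144 + 144 - 203.6 = 84.35
  KI ≈ 9.18

Step 4: From DE = 29, DH = 20, EH = 21, by the inverse law of cosines:
  cos(∠EDH) = (DE² + DH² - EH²) / (2·DE·DH)
  ∠EDH = 46.4°

Step 5: From ED = 29, EH = 21, DH = 20, by the inverse law of cosines:
  cos(∠DEH) = (ED² + EH² - DH²) / (2·ED·EH)
  ∠DEH = 43.6°

Step 6: From EH = 21, EL = 12, HL = 15, by the inverse law of cosines:
  cos(∠HEL) = (EH² + EL² - HL²) / (2·EH·EL)
  ∠HEL = 44.42°

Step 7: From HD = 20, HE = 21, DE = 29, by the inverse law of cosines:
  cos(∠DHE) = (HD² + HE² - DE²) / (2·HD·HE)
  ∠DHE = 90°

Step 8: From HE = 21, HL = 15, EL = 12, by the inverse law of cosines:
  cos(∠EHL) = (HE² + HL² - EL²) / (2·HE·HL)
  ∠EHL = 34.05°

Step 9: From LE = 12, LH = 15, EH = 21, by the inverse law of cosines:
  cos(∠ELH) = (LE² + LH² - EH²) / (2·LE·LH)
  ∠ELH = 101.54°

Step 10: From DG = 25.99, GB = 4, and ∠DGB = 90°, by the law of cosines:
  DB² = DG² + GB² - 2·DG·GB·cos(90°) = 675.4 + 16 - 0 = 691.4
  DB ≈ 26.29

Step 11: From DG = 25.99, DH = 20, GH = 6.67, by the inverse law of cosines:
  cos(∠GDH) = (DG² + DH² - GH²) / (2·DG·DH)
  ∠GDH = 7.37°

Step 12: From EH = 21, EK = 30.68, HK = 12, by the inverse law of cosines:
  cos(∠HEK) = (EH² + EK² - HK²) / (2·EH·EK)
  ∠HEK = 16.05°

Step 13: From GD = 25.99, GH = 6.67, DH = 20, by the inverse law of cosines:
  cos(∠DGH) = (GD² + GH² - DH²) / (2·GD·GH)
  ∠DGH = 22.63°

Step 14: From KE = 30.68, KH = 12, EH = 21, by the inverse law of cosines:
  cos(∠EKH) = (KE² + KH² - EH²) / (2·KE·KH)
  ∠EKH = 28.95°

Step 15: From KH = 12, KI = 9.18, HI = 12, by the inverse law of cosines:
  cos(∠HKI) = (KH² + KI² - HI²) / (2·KH·KI)
  ∠HKI = 67.5°

Step 16: From IH = 12, IK = 9.18, HK = 12, by the inverse law of cosines:
  cos(∠HIK) = (IH² + IK² - HK²) / (2·IH·IK)
  ∠HIK = 67.5°

Step 17: From DB = 26.29, DG = 25.99, BG = 4, by the inverse law of cosines:
  cos(∠BDG) = (DB² + DG² - BG²) / (2·DB·DG)
  ∠BDG = 8.75°

Step 18: From BD = 26.29, BG = 4, DG = 25.99, by the inverse law of cosines:
  cos(∠DBG) = (BD² + BG² - DG²) / (2·BD·BG)
  ∠DBG = 81.25°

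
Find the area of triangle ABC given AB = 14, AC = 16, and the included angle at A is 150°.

When two sides and the included angle are known, the area formula is (1/2)ab sin(C).
The height from one side to the opposite vertex is 16 sin(150°) = 8.
Area = (1/2) * 14 * 8 = 56.

56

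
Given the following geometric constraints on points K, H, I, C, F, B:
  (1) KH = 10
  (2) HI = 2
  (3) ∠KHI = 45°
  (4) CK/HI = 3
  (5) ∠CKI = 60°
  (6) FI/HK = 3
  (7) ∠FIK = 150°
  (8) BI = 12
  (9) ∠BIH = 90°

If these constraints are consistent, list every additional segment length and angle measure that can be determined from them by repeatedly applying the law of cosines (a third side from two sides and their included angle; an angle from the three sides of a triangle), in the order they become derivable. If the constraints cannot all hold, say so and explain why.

The constraints are consistent. Derivable facts, in order:
After 1 step:
- HB = 2·√37
- KI ≈ 8.7
After 2 steps:
- IC ≈ 7.71
- KF ≈ 37.79
- ∠BHI = 80.54°
- ∠HBI = 9.46°
- ∠HIK = 125.65°
- ∠HKI = 9.35°
After 3 steps:
- ∠CIK = 42.35°
- ∠FKI = 23.39°
- ∠ICK = 77.65°
- ∠IFK = 6.61°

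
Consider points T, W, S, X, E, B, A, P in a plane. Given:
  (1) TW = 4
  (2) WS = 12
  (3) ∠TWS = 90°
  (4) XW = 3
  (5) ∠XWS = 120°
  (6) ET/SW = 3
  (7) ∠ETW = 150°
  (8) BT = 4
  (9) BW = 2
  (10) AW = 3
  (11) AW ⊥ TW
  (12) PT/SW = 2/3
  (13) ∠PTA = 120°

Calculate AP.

From the given relations: PT = 2/3·SW = 2/3·12 = 8.
Step 1: By the law of cosines on triangle AWT: AT² = 3² + 4² − 2·3·4·cos(90°) = 25, so AT = 5.
Step 2: By the law of cosines on triangle ATP: AP² = 5² + 8² − 2·5·8·cos(120°) = 129, so AP = √129.

Therefore, the length of AP = √129.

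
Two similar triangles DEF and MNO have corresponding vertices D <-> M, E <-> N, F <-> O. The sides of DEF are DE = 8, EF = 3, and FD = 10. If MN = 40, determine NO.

Similar triangles have proportional sides. Setting up the proportion:
MN / DE = NO / EF
40 / 8 = NO / 3
NO = 3 * 40 / 8 = 15.

15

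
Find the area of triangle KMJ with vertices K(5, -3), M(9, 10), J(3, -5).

The Shoelace formula computes the area from vertex coordinates by summing cross products.
For vertices (5,-3), (9,10), (3,-5):
Signed sum = 5*10 - 9*-3 + 9*-5 - 3*10 + 3*-3 - 5*-5
= 77 + -75 + 16 = 18
Area = (1/2)|18| = 9.

9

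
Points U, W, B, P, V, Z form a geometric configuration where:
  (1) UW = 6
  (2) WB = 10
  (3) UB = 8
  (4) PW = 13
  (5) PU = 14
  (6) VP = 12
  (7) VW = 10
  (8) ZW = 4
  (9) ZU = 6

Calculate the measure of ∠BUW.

Step 1: By the inverse law of cosines on triangle BUW: cos(∠BUW) = (8² + 6² − 10²) / (2·8·6) = 0/96 = 0, so ∠BUW = 90°.

Therefore, the measure of angle ∠BUW = 90°.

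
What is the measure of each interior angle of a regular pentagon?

Each interior angle of a regular n-gon is (n - 2) * 180 / n.
For n = 5: (5 - 2) * 180 / 5 = 540/5 = 108 degrees.

108 degrees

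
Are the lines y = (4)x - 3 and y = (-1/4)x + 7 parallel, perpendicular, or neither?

Slope of line 1: m1 = 4
Slope of line 2: m2 = -1/4
m1 * m2 = (4) * (-1/4) = -1 = -1, so the lines are perpendicular.

Perpendicular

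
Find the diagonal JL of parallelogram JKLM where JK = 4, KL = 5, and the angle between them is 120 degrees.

Law of cosines: d^2 = 4^2 + 5^2 - 2(4)(5)cos(120°) = 61, so d = sqrt(61).

sqrt(61)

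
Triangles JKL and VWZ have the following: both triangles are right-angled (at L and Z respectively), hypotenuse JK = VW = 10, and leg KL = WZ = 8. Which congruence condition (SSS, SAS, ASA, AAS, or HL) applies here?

Consider the given information: both triangles are right-angled (at L and Z respectively), hypotenuse JK = VW = 10, and leg KL = WZ = 8
This is not SSS or AAS: SSS requires all three pairs of sides, but we don't have that. AAS requires two angles and a non-included side.
The correct criterion is HL. The hypotenuse and one leg of two right triangles are equal (Hypotenuse-Leg).

HL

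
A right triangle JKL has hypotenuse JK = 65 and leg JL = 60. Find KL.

By the Pythagorean theorem: KL^2 = JK^2 - JL^2
KL^2 = 65^2 - 60^2 = 4225 - 3600 = 625
KL = sqrt(625) = 25

25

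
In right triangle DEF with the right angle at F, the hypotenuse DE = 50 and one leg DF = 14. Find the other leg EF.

Rearranging the Pythagorean theorem to solve for the unknown leg:
leg^2 = hypotenuse^2 - known_leg^2 = 2500 - 196 = 2304
leg = sqrt(2304) = 48.

48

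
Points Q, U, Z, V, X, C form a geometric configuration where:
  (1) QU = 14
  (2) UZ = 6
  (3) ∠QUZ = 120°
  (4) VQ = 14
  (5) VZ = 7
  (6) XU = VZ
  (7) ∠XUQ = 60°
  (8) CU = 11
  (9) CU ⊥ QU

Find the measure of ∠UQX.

From the given relations: XU = VZ = 7.
Step 1: By the law of cosines on triangle QUX: QX² = 14² + 7² − 2·14·7·cos(60°) = 147, so QX = 7·√3.
Step 2: By the inverse law of cosines on triangle UQX: cos(∠UQX) = (14² + (7·√3)² − 7²) / (2·14·7·√3) = 294/339.48 = 0.866, so ∠UQX = 30°.

Therefore, the measure of angle ∠UQX = 30°.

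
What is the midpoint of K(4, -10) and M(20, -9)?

M = ((x₁ + x₂)/2, (y₁ + y₂)/2)
= ((4 + 20)/2, (-10 + -9)/2)
= (24/2, -19/2) = (12, -19/2)

(12, -19/2)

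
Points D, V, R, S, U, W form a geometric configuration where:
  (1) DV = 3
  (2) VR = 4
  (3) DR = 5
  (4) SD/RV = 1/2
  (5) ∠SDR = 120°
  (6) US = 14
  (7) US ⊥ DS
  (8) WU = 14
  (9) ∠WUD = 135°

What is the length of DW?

From the given relations: SD = 1/2·RV = 1/2·4 = 2.
Step 1: By the law of cosines on triangle USD: UD² = 14² + 2² − 2·14·2·cos(90°) = 200, so UD = 10·√2.
Step 2: By the law of cosines on triangle DUW: DW² = (10·√2)² + 14² − 2·10·√2·14·cos(135°) = 676, so DW = 26.

Therefore, the length of DW = 26.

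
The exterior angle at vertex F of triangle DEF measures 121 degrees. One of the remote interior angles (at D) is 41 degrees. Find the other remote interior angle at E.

By the exterior angle theorem: exterior angle = sum of remote interior angles.
121 = 41 + angle E
angle E = 121 - 41 = 80 degrees

80 degrees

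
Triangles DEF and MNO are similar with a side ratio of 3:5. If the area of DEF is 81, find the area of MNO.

The ratio of areas of similar triangles = (side ratio)^2.
Side ratio = 3:5, so area ratio = 9:25.
Area of MNO / Area of DEF = 25/9
Area of MNO = 81 * 25/9 = 225

225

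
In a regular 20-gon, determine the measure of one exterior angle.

Each exterior angle of a regular n-gon is 360 / n.
For n = 20: 360 / 20 = 18 degrees.

18 degrees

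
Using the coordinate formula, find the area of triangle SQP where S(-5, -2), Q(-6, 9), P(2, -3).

The Shoelace formula computes the area from vertex coordinates by summing cross products.
For vertices (-5,-2), (-6,9), (2,-3):
Signed sum = -5*9 - -6*-2 + -6*-3 - 2*9 + 2*-2 - -5*-3
= -57 + 0 + -19 = -76
Area = (1/2)|-76| = 38.

38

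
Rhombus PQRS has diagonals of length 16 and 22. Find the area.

Area of a rhombus = (d1 * d2) / 2
Area = (16 * 22) / 2
Area = 352 / 2
Area = 176

176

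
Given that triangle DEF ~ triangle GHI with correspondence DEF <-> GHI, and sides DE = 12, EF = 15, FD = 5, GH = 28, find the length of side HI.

Since the triangles are similar, the ratio of corresponding sides is constant.
Scale factor k = GH / DE = 28 / 12 = 7/3
HI = k * EF = 7/3 * 15 = 35

35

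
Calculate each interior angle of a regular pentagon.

Each interior angle of a regular n-gon is (n - 2) * 180 / n.
For n = 5: (5 - 2) * 180 / 5 = 540/5 = 108 degrees.

108 degrees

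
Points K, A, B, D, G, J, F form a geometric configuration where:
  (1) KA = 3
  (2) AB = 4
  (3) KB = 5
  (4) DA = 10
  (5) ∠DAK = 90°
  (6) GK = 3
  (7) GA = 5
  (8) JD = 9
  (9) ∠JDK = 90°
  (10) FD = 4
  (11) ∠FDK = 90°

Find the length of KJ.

Step 1: By the law of cosines on triangle DAK: DK² = 10² + 3² − 2·10·3·cos(90°) = 109, so DK = √109.
Step 2: By the law of cosines on triangle KDJ: KJ² = √109² + 9² − 2·√109·9·cos(90°) = 190, so KJ = √190.

Therefore, the length of KJ = √190.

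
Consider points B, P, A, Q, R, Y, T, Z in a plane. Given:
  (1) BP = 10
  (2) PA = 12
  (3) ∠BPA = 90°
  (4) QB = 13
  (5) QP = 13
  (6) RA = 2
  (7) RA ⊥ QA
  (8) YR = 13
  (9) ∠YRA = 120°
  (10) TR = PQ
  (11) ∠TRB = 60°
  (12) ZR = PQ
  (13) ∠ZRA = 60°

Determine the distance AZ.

From the given relations: ZR = PQ = 13.
Step 1: By the law of cosines on triangle ARZ: AZ² = 2² + 13² − 2·2·13·cos(60°) = 147, so AZ = 7·√3.

Therefore, the length of AZ = 7·√3.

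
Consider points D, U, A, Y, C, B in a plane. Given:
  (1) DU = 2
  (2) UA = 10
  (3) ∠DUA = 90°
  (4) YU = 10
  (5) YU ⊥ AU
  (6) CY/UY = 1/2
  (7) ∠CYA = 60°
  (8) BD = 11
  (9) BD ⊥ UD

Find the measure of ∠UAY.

Step 1: By the law of cosines on triangle AUY: AY² = 10² + 10² − 2·10·10·cos(90°) = 200, so AY = 10·√2.
Step 2: By the inverse law of cosines on triangle UAY: cos(∠UAY) = (10² + (10·√2)² − 10²) / (2·10·10·√2) = 200/282.84 = 0.7071, so ∠UAY = 45°.

Therefore, the measure of angle ∠UAY = 45°.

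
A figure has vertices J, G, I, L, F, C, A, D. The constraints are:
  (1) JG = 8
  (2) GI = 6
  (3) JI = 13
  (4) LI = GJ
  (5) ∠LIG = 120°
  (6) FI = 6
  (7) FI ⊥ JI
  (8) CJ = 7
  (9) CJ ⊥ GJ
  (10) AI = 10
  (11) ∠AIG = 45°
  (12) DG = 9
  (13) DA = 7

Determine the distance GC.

Step 1: By the law of cosines on triangle GJC: GC² = 8² + 7² − 2·8·7·cos(90°) = 113, so GC = √113.

Therefore, the length of GC = √113.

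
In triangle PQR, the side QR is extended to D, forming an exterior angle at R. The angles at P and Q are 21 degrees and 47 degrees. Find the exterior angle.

By the exterior angle theorem, an exterior angle of a triangle equals the sum of the two remote interior angles.
Exterior angle = angle P + angle Q
Exterior angle = 21 + 47 = 68 degrees

68 degrees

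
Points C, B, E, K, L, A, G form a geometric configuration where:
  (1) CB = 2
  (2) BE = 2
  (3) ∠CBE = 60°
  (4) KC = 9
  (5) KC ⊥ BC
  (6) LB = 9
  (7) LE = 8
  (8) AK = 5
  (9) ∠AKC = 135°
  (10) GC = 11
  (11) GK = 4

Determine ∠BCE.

Step 1: By the law of cosines on triangle CBE: CE² = 2² + 2² − 2·2·2·cos(60°) = 4, so CE = 2.
Step 2: By the inverse law of cosines on triangle BCE: cos(∠BCE) = (2² + 2² − 2²) / (2·2·2) = 4/8 = 0.5, so ∠BCE = 60°.

Therefore, the measure of angle ∠BCE = 60°.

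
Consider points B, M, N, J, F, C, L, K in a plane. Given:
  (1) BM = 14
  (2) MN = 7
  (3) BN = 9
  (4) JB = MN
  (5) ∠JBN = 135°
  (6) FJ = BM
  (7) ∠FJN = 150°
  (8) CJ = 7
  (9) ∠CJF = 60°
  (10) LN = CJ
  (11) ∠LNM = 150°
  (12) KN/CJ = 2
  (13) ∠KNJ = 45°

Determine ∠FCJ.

From the given relations: FJ = BM = 14.
Step 1: By the law of cosines on triangle CJF: CF² = 7² + 14² − 2·7·14·cos(60°) = 147, so CF = 7·√3.
Step 2: By the inverse law of cosines on triangle FCJ: cos(∠FCJ) = ((7·√3)² + 7² − 14²) / (2·7·√3·7) = 0/169.74 = 0, so ∠FCJ = 90°.

Therefore, the measure of angle ∠FCJ = 90°.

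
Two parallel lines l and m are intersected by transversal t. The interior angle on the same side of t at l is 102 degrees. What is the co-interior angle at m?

Co-interior (same-side interior) angles are between the parallel lines on the same side of the transversal.
Unlike corresponding or alternate interior angles, they are supplementary rather than equal.
So the angle = 180 - 102 = 78 degrees.

78 degrees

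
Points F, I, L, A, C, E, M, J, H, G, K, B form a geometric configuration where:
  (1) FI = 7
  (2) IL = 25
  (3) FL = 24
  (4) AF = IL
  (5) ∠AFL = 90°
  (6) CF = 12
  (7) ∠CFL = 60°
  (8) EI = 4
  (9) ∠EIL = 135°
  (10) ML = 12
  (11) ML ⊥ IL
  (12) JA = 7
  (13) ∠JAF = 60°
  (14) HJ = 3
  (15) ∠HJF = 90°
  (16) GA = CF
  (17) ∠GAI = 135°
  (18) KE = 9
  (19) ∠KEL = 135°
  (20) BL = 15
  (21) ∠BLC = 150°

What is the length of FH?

From the given relations: AF = IL = 25.
Step 1: By the law of cosines on triangle JAF: JF² = 7² + 25² − 2·7·25·cos(60°) = 499, so JF ≈ 22.34.
Step 2: By the law of cosines on triangle FJH: FH² = 22.34² + 3² − 2·22.34·3·cos(90°) = 508, so FH = 2·√127.

Therefore, the length of FH = 2·√127.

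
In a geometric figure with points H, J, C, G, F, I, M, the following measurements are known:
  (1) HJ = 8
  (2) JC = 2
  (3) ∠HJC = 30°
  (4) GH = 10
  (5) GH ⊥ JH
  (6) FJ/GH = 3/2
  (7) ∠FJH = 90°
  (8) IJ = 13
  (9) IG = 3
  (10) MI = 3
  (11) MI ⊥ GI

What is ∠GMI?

Step 1: By the law of cosines on triangle MIG: MG² = 3² + 3² − 2·3·3·cos(90°) = 18, so MG = 3·√2.
Step 2: By the inverse law of cosines on triangle GMI: cos(∠GMI) = ((3·√2)² + 3² − 3²) / (2·3·√2·3) = 18/25.46 = 0.7071, so ∠GMI = 45°.

Therefore, the measure of angle ∠GMI = 45°.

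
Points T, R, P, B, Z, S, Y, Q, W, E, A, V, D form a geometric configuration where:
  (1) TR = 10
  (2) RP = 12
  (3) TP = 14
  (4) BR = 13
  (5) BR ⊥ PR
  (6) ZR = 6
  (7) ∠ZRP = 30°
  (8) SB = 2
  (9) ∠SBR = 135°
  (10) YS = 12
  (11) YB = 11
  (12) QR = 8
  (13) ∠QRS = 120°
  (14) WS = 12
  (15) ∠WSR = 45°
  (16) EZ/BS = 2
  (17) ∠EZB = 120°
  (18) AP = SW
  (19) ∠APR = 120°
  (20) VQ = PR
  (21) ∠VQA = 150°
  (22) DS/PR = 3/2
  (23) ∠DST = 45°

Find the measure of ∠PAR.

From the given relations: AP = SW = 12.
Step 1: By the law of cosines on triangle APR: AR² = 12² + 12² − 2·12·12·cos(120°) = 432, so AR = 12·√3.
Step 2: By the inverse law of cosines on triangle PAR: cos(∠PAR) = (12² + (12·√3)² − 12²) / (2·12·12·√3) = 432/498.83 = 0.866, so ∠PAR = 30°.

Therefore, the measure of angle ∠PAR = 30°.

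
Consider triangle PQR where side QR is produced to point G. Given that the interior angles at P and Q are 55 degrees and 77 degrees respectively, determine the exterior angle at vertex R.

Exterior angle = 55 + 77 = 132 degrees (exterior angle theorem).

132 degrees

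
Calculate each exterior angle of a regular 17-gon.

Each exterior angle of a regular n-gon is 360 / n.
For n = 17: 360 / 17 = 360/17 degrees.

360/17 degrees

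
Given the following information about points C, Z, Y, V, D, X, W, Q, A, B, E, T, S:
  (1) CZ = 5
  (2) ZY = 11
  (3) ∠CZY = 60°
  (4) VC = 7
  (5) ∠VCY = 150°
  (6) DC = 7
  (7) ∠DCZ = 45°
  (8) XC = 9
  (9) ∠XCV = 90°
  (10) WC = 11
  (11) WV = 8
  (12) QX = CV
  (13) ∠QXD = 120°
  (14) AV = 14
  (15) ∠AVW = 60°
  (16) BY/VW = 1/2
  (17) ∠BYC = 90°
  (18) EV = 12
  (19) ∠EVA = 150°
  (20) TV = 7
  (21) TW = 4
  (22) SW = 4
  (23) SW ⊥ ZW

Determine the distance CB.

From the given relations: BY = 1/2·VW = 1/2·8 = 4.
Step 1: By the law of cosines on triangle CZY: CY² = 5² + 11² − 2·5·11·cos(60°) = 91, so CY = √91.
Step 2: By the law of cosines on triangle CYB: CB² = √91² + 4² − 2·√91·4·cos(90°) = 107, so CB = √107.

Therefore, the length of CB = √107.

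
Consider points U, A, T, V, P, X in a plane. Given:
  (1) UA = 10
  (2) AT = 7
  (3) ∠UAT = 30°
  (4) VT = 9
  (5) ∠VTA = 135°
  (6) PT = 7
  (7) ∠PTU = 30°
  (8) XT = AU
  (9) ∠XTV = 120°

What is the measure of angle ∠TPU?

Step 1: By the law of cosines on triangle UAT: UT² = 10² + 7² − 2·10·7·cos(30°) = 27.76, so UT ≈ 5.27.
Step 2: By the law of cosines on triangle PTU: PU² = 7² + 5.27² − 2·7·5.27·cos(30°) = 12.88, so PU ≈ 3.59.
Step 3: By the inverse law of cosines on triangle TPU: cos(∠TPU) = (7² + 3.59² − 5.27²) / (2·7·3.59) = 34.12/50.24 = 0.6792, so ∠TPU = 47.22°.

Therefore, the measure of angle ∠TPU = 47.22°.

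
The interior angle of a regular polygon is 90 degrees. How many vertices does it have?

The exterior angle is the supplement of the interior angle: 180 - 90 = 90 degrees.
Since the exterior angles of any convex polygon sum to 360 degrees, the number of sides is 360 / 90 = 4.

4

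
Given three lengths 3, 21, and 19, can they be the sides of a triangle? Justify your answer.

Check all three triangle inequalities:
3 + 21 = 24 > 19 ✓
3 + 19 = 22 > 21 ✓
21 + 19 = 40 > 3 ✓
All conditions hold, so these sides form a valid triangle.

Yes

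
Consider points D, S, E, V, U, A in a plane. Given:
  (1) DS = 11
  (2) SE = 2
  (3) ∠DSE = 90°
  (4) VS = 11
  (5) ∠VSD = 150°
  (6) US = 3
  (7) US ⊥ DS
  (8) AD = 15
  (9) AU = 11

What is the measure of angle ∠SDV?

Step 1: By the law of cosines on triangle DSV: DV² = 11² + 11² − 2·11·11·cos(150°) = 451.58, so DV ≈ 21.25.
Step 2: By the inverse law of cosines on triangle SDV: cos(∠SDV) = (11² + 21.25² − 11²) / (2·11·21.25) = 451.58/467.51 = 0.9659, so ∠SDV = 15°.

Therefore, the measure of angle ∠SDV = 15°.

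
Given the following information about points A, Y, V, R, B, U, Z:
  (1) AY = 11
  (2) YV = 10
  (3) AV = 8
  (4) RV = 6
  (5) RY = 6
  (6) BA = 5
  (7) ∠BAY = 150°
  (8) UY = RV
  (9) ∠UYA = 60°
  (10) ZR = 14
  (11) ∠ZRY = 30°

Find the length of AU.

From the given relations: UY = RV = 6.
Step 1: By the law of cosines on triangle AYU: AU² = 11² + 6² − 2·11·6·cos(60°) = 91, so AU = √91.

Therefore, the length of AU = √91.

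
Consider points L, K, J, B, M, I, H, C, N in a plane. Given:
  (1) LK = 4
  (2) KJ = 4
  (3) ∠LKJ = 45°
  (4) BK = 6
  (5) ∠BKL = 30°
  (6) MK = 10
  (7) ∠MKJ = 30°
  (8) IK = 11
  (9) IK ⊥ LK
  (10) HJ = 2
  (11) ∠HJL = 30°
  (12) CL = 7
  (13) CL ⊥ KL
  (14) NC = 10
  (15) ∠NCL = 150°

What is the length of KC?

Step 1: By the law of cosines on triangle KLC: KC² = 4² + 7² − 2·4·7·cos(90°) = 65, so KC = √65.

Therefore, the length of KC = √65.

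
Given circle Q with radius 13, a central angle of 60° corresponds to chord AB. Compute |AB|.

Drop a perpendicular from the center to the chord, bisecting both the chord and the central angle.
Each half-chord = r sin(θ/2) = 13 sin(30°).
The full chord = 2 × 13 × sin(30°) = 13.

13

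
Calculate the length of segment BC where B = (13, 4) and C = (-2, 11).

d = sqrt((-2 - 13)^2 + (11 - 4)^2)
d = sqrt(-15^2 + 7^2)
d = sqrt(225 + 49)
d = sqrt(274)

sqrt(274)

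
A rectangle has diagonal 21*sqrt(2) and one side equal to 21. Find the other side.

b = sqrt(d^2 - a^2) = sqrt(882 - 441) = sqrt(441) = 21

21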